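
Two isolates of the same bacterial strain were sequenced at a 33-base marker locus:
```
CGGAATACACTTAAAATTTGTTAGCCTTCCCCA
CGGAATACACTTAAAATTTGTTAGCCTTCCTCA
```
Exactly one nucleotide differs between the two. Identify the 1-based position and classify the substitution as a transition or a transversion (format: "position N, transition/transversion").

Position 31 changes C→T. C is a pyrimidine and T is a pyrimidine, so this is a transition.

position 31, transition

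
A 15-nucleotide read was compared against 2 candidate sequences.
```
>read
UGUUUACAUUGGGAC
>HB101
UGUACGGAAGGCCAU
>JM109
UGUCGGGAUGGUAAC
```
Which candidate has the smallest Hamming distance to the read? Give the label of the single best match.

Hamming distances to read — HB101: 9; JM109: 7.
Smallest is JM109 with 7 mismatches.

JM109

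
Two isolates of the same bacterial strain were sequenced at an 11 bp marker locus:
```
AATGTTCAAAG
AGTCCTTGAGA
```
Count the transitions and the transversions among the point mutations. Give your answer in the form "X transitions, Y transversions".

Mismatches (1-based):
base 2: A→G (purine→purine, transition)
base 4: G→C (purine→pyrimidine, transversion)
base 5: T→C (pyrimidine→pyrimidine, transition)
base 7: C→T (pyrimidine→pyrimidine, transition)
base 8: A→G (purine→purine, transition)
base 10: A→G (purine→purine, transition)
base 11: G→A (purine→purine, transition)

6 transitions, 1 transversion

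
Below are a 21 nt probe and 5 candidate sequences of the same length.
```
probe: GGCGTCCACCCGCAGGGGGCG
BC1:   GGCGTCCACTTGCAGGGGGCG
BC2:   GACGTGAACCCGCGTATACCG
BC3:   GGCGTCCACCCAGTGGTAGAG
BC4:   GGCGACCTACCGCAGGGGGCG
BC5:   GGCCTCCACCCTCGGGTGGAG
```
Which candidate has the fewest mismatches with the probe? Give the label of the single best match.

BC1

BC1 differs at 2 positions; BC2 differs at 9 positions; BC3 differs at 6 positions; BC4 differs at 3 positions; BC5 differs at 5 positions. The closest is BC1.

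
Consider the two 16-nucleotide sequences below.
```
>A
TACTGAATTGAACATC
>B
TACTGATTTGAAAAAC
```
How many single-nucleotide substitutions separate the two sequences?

3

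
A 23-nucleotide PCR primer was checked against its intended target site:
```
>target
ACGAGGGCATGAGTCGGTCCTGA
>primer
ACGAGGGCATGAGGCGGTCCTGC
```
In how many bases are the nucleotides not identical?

2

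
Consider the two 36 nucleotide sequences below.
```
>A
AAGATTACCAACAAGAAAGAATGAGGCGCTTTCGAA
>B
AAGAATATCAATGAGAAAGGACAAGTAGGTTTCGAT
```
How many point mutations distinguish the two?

The sequences differ at sites 5, 8, 12, 13, 20, 22, 23, 26, 27, 29, 36 (1-based) — 11 in total.

11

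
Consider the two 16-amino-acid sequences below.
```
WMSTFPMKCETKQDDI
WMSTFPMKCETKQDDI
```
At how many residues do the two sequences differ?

No positions differ; the sequences are identical.

0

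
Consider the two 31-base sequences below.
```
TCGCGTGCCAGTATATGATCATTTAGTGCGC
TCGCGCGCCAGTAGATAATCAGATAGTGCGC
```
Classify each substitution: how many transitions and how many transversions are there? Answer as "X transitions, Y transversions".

Transitions (purine↔purine or pyrimidine↔pyrimidine): 6 T→C, 17 G→A.
Transversions (purine↔pyrimidine): 14 T→G, 22 T→G, 23 T→A.

2 transitions, 3 transversions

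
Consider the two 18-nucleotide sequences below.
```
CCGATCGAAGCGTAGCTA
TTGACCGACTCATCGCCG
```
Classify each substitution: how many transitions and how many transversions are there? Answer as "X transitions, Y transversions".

Mismatches (1-based):
base 1: C→T (pyrimidine→pyrimidine, transition)
base 2: C→T (pyrimidine→pyrimidine, transition)
base 5: T→C (pyrimidine→pyrimidine, transition)
base 9: A→C (purine→pyrimidine, transversion)
base 10: G→T (purine→pyrimidine, transversion)
base 12: G→A (purine→purine, transition)
base 14: A→C (purine→pyrimidine, transversion)
base 17: T→C (pyrimidine→pyrimidine, transition)
base 18: A→G (purine→purine, transition)

6 transitions, 3 transversions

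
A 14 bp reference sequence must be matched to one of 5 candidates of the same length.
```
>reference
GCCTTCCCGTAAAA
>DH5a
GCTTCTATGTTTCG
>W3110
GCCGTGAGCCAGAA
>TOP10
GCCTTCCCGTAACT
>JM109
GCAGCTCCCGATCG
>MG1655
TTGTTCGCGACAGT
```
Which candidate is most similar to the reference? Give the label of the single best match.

TOP10

DH5a differs at 9 positions; W3110 differs at 7 positions; TOP10 differs at 2 positions; JM109 differs at 9 positions; MG1655 differs at 8 positions. The closest is TOP10.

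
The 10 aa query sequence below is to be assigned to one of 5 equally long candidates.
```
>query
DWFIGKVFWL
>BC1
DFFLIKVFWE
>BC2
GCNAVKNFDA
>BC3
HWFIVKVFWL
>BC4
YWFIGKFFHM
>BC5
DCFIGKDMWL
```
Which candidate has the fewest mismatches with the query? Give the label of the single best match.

BC3

BC1 differs at 4 positions; BC2 differs at 8 positions; BC3 differs at 2 positions; BC4 differs at 4 positions; BC5 differs at 3 positions. The closest is BC3.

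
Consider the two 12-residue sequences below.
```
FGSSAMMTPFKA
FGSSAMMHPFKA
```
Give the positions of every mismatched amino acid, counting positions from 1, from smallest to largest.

Differences at position 8 (T→H).

8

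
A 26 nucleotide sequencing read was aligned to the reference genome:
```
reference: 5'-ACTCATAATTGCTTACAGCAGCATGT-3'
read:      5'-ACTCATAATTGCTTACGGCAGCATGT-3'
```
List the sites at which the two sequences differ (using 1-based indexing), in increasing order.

17

Scanning 1-based: 17: A/G.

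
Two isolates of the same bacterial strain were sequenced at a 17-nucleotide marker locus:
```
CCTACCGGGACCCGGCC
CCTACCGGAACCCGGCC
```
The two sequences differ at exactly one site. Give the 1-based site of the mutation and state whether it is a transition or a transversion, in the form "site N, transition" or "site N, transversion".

Site 9 changes G→A. G is a purine and A is a purine, so this is a transition.

site 9, transition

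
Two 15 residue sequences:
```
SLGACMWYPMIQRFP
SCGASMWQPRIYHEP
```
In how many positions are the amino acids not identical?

7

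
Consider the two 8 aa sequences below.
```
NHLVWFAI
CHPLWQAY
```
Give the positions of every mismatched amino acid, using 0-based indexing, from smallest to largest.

0, 2, 3, 5, 7

Differences at position 0 (N→C), position 2 (L→P), position 3 (V→L), position 5 (F→Q), position 7 (I→Y).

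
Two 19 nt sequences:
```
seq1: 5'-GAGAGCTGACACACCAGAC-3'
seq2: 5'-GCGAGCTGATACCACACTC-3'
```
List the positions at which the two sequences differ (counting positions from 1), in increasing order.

2, 10, 13, 14, 17, 18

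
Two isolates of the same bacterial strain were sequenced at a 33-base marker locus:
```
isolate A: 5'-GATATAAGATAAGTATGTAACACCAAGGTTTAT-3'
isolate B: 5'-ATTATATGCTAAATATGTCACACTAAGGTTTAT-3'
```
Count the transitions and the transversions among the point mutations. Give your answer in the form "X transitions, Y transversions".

3 transitions, 4 transversions

Transitions (purine↔purine or pyrimidine↔pyrimidine): 1 G→A, 13 G→A, 24 C→T.
Transversions (purine↔pyrimidine): 2 A→T, 7 A→T, 9 A→C, 19 A→C.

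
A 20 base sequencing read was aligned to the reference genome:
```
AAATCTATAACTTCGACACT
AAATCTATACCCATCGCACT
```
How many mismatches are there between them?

Mismatches (1-based): site 10: A→C; site 12: T→C; site 13: T→A; site 14: C→T; site 15: G→C; site 16: A→G.

6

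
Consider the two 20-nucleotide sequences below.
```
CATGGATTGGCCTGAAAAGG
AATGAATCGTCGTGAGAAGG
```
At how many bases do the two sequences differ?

Comparing position by position, 6 bases differ: 1 (C/A), 5 (G/A), 8 (T/C), 10 (G/T), 12 (C/G), 16 (A/G).

6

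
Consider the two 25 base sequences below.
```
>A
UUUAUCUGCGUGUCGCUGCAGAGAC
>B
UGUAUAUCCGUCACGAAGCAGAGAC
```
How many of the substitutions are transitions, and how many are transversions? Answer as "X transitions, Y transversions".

0 transitions, 7 transversions

Mismatches (1-based):
position 2: U→G (pyrimidine→purine, transversion)
position 6: C→A (pyrimidine→purine, transversion)
position 8: G→C (purine→pyrimidine, transversion)
position 12: G→C (purine→pyrimidine, transversion)
position 13: U→A (pyrimidine→purine, transversion)
position 16: C→A (pyrimidine→purine, transversion)
position 17: U→A (pyrimidine→purine, transversion)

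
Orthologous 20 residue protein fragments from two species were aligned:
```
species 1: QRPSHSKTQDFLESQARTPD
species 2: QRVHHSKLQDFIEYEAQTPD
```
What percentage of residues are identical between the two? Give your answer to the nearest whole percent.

7 positions differ (3, 4, 8, 12, 14, 15, 17), so 13 of 20 match: 13/20 = 65%.

65%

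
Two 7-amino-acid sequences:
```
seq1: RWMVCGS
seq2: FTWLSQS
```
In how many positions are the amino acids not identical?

6

The sequences differ at positions 1, 2, 3, 4, 5, 6 (1-based) — 6 in total.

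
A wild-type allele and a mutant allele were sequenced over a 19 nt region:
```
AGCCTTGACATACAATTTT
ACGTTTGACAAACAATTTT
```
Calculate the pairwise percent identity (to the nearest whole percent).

Mismatches at positions 2, 3, 4, 11 (1-based): 4 of 19.
Identical positions: 15/19 = 78.95% → 79%.

79%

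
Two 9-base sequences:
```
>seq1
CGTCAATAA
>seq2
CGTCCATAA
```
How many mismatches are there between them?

1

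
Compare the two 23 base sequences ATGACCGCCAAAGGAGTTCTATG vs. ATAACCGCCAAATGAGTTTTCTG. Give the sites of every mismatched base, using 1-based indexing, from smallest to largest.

3, 13, 19, 21

Differences at site 3 (G→A), site 13 (G→T), site 19 (C→T), site 21 (A→C).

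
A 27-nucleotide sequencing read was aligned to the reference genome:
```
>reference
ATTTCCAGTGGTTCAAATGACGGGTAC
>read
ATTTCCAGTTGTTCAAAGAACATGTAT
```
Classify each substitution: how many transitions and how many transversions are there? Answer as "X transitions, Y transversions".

3 transitions, 3 transversions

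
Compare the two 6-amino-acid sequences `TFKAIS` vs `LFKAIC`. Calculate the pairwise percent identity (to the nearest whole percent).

67%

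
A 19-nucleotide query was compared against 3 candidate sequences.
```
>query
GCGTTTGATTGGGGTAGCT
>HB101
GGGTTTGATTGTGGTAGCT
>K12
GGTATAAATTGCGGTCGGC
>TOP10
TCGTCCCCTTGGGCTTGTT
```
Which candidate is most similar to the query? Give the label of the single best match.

HB101

HB101 differs at 2 bases; K12 differs at 9 bases; TOP10 differs at 8 bases. The closest is HB101.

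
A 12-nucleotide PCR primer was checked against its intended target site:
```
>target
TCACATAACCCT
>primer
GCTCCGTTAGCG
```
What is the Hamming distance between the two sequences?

9

The sequences differ at bases 1, 3, 5, 6, 7, 8, 9, 10, 12 (1-based) — 9 in total.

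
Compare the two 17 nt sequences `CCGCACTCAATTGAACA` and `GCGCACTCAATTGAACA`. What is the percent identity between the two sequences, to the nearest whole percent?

Mismatch at position 1 (1-based): 1 of 17.
Identical positions: 16/17 = 94.12% → 94%.

94%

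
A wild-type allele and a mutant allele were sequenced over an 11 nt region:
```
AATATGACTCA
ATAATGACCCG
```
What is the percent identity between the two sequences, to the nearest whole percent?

64%

Mismatches at positions 2, 3, 9, 11 (1-based): 4 of 11.
Identical positions: 7/11 = 63.64% → 64%.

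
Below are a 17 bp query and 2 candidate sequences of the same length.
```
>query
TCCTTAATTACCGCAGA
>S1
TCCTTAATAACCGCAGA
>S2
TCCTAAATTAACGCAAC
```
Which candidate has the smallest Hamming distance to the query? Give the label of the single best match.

S1

S1 differs at 1 base; S2 differs at 4 bases. The closest is S1.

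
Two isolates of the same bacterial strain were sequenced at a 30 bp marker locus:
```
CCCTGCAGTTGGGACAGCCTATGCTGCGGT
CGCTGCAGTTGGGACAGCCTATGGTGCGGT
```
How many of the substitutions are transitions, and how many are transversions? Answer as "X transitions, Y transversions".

0 transitions, 2 transversions

Mismatches (1-based):
site 2: C→G (pyrimidine→purine, transversion)
site 24: C→G (pyrimidine→purine, transversion)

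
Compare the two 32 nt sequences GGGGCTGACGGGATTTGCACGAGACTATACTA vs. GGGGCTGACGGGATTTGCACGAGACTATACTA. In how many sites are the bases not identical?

0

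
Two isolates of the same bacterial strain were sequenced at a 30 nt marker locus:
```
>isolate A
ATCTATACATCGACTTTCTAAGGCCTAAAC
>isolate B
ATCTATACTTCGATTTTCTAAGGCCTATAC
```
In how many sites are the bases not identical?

3

The sequences differ at sites 9, 14, 28 (1-based) — 3 in total.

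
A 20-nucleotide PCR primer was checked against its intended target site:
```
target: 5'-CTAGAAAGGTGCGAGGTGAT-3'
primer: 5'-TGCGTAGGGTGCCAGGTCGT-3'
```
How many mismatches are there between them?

The sequences differ at bases 1, 2, 3, 5, 7, 13, 18, 19 (1-based) — 8 in total.

8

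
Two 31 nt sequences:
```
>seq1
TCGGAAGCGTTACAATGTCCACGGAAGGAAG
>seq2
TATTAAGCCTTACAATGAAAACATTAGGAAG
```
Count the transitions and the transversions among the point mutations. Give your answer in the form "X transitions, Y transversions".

1 transition, 9 transversions

Mismatches (1-based):
site 2: C→A (pyrimidine→purine, transversion)
site 3: G→T (purine→pyrimidine, transversion)
site 4: G→T (purine→pyrimidine, transversion)
site 9: G→C (purine→pyrimidine, transversion)
site 18: T→A (pyrimidine→purine, transversion)
site 19: C→A (pyrimidine→purine, transversion)
site 20: C→A (pyrimidine→purine, transversion)
site 23: G→A (purine→purine, transition)
site 24: G→T (purine→pyrimidine, transversion)
site 25: A→T (purine→pyrimidine, transversion)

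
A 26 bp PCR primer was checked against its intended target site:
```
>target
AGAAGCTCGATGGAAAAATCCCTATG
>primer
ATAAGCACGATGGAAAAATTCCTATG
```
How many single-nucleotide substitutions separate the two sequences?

Comparing position by position, 3 bases differ: 2 (G/T), 7 (T/A), 20 (C/T).

3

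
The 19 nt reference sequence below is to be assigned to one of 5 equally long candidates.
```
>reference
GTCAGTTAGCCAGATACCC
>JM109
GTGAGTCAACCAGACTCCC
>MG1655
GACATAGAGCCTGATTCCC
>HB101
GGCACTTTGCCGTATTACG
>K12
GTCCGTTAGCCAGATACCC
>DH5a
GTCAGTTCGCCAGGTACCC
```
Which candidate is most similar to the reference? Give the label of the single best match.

K12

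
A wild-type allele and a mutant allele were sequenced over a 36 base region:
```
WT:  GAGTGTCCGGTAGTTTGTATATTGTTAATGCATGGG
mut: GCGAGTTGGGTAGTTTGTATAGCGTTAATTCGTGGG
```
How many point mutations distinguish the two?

The sequences differ at bases 2, 4, 7, 8, 22, 23, 30, 32 (1-based) — 8 in total.

8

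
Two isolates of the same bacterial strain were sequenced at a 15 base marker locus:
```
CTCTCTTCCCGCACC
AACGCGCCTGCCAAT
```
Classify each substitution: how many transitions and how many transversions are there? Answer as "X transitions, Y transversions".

3 transitions, 7 transversions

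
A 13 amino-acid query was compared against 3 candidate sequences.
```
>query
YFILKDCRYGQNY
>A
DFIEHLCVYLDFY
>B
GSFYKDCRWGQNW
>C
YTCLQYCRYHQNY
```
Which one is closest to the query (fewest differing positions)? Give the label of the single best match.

C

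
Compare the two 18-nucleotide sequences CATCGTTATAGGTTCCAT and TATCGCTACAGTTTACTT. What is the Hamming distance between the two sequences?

Mismatches (1-based): base 1: C→T; base 6: T→C; base 9: T→C; base 12: G→T; base 15: C→A; base 17: A→T.

6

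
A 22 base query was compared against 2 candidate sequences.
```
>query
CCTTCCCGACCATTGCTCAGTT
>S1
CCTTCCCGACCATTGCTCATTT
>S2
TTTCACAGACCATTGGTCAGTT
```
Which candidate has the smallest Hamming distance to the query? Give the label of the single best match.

Hamming distances to query — S1: 1; S2: 6.
Smallest is S1 with 1 mismatch.

S1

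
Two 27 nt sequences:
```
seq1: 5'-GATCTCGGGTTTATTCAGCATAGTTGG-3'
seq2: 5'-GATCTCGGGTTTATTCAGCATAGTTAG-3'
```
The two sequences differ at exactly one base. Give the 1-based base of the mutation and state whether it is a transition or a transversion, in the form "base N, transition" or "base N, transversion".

The sequences differ only at base 26: G→A (purine→purine), a transition.

base 26, transition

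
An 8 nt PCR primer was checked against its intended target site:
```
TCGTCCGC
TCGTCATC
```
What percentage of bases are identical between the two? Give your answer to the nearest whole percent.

75%

2 positions differ (6, 7), so 6 of 8 match: 6/8 = 75%.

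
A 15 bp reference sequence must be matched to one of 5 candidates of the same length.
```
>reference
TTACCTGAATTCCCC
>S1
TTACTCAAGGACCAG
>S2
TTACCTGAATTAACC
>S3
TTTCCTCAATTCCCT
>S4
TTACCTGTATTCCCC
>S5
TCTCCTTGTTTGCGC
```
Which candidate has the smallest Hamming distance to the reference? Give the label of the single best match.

Hamming distances to reference — S1: 8; S2: 2; S3: 3; S4: 1; S5: 7.
Smallest is S4 with 1 mismatch.

S4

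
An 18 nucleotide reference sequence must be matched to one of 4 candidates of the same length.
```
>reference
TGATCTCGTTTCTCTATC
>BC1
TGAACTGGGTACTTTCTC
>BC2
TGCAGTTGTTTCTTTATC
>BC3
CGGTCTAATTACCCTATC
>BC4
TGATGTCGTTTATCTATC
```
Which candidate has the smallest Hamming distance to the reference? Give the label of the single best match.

BC4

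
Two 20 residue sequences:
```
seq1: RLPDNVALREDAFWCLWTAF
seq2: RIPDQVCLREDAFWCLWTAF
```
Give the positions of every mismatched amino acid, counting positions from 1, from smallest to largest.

2, 5, 7

Scanning 1-based: 2: L/I; 5: N/Q; 7: A/C.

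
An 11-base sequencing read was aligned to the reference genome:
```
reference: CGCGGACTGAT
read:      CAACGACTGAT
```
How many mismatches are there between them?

Comparing position by position, 3 bases differ: 2 (G/A), 3 (C/A), 4 (G/C).

3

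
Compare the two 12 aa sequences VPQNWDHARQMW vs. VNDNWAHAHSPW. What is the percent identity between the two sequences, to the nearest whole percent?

Mismatches at positions 2, 3, 6, 9, 10, 11 (1-based): 6 of 12.
Identical positions: 6/12 = 50% → 50%.

50%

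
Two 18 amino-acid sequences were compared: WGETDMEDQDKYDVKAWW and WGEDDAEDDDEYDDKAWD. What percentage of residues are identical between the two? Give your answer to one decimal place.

66.7%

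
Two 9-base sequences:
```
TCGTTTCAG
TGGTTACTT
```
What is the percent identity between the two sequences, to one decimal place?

55.6%

Mismatches at positions 2, 6, 8, 9 (1-based): 4 of 9.
Identical positions: 5/9 = 55.56% → 55.6%.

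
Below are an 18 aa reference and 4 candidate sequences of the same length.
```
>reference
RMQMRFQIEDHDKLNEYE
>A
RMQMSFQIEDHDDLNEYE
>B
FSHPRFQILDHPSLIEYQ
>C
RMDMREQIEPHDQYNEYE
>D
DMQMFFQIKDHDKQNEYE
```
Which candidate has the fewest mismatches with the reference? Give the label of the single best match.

A

Hamming distances to reference — A: 2; B: 9; C: 5; D: 4.
Smallest is A with 2 mismatches.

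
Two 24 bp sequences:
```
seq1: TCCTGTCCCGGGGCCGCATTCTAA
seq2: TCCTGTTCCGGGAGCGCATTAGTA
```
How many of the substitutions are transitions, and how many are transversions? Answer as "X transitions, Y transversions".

Transitions (purine↔purine or pyrimidine↔pyrimidine): 7 C→T, 13 G→A.
Transversions (purine↔pyrimidine): 14 C→G, 21 C→A, 22 T→G, 23 A→T.

2 transitions, 4 transversions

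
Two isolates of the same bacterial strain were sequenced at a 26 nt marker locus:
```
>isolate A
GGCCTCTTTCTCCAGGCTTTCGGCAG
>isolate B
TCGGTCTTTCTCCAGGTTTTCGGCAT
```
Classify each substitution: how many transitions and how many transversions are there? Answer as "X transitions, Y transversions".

1 transition, 5 transversions

Mismatches (1-based):
position 1: G→T (purine→pyrimidine, transversion)
position 2: G→C (purine→pyrimidine, transversion)
position 3: C→G (pyrimidine→purine, transversion)
position 4: C→G (pyrimidine→purine, transversion)
position 17: C→T (pyrimidine→pyrimidine, transition)
position 26: G→T (purine→pyrimidine, transversion)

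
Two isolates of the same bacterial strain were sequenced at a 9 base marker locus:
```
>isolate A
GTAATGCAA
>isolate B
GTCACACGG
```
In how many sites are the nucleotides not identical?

5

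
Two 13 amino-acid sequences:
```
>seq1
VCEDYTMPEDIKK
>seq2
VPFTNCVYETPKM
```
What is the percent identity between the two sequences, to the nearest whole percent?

Mismatches at positions 2, 3, 4, 5, 6, 7, 8, 10, 11, 13 (1-based): 10 of 13.
Identical positions: 3/13 = 23.08% → 23%.

23%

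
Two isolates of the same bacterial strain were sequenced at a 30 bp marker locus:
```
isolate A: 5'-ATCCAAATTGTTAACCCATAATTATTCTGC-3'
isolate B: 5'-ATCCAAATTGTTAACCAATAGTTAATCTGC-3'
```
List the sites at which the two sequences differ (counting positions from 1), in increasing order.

17, 21, 25

Scanning 1-based: 17: C/A; 21: A/G; 25: T/A.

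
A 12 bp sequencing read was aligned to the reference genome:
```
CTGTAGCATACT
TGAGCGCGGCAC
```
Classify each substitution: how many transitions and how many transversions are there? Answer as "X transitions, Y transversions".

Mismatches (1-based):
position 1: C→T (pyrimidine→pyrimidine, transition)
position 2: T→G (pyrimidine→purine, transversion)
position 3: G→A (purine→purine, transition)
position 4: T→G (pyrimidine→purine, transversion)
position 5: A→C (purine→pyrimidine, transversion)
position 8: A→G (purine→purine, transition)
position 9: T→G (pyrimidine→purine, transversion)
position 10: A→C (purine→pyrimidine, transversion)
position 11: C→A (pyrimidine→purine, transversion)
position 12: T→C (pyrimidine→pyrimidine, transition)

4 transitions, 6 transversions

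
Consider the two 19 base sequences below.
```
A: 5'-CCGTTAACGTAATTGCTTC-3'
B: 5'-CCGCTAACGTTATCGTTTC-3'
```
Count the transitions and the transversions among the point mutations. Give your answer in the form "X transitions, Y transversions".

3 transitions, 1 transversion

Mismatches (1-based):
base 4: T→C (pyrimidine→pyrimidine, transition)
base 11: A→T (purine→pyrimidine, transversion)
base 14: T→C (pyrimidine→pyrimidine, transition)
base 16: C→T (pyrimidine→pyrimidine, transition)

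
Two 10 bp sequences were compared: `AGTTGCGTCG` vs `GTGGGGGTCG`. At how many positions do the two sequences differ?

5

The sequences differ at positions 1, 2, 3, 4, 6 (1-based) — 5 in total.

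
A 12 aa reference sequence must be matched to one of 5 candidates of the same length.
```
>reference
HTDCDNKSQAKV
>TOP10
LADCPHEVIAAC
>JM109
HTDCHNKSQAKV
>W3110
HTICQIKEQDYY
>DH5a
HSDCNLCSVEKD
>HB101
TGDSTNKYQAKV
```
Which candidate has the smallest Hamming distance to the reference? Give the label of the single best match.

JM109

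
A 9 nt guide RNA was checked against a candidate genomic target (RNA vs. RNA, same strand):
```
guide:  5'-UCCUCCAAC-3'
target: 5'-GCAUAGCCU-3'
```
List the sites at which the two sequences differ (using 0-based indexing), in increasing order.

0, 2, 4, 5, 6, 7, 8

Differences at site 0 (U→G), site 2 (C→A), site 4 (C→A), site 5 (C→G), site 6 (A→C), site 7 (A→C), site 8 (C→U).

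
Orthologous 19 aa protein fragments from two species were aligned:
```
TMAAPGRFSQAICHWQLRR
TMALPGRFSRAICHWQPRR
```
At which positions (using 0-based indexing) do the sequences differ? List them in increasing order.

3, 9, 16

Differences at position 3 (A→L), position 9 (Q→R), position 16 (L→P).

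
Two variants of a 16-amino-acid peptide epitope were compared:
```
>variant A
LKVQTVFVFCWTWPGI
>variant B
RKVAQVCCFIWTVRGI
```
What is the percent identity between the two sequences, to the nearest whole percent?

50%

Mismatches at positions 1, 4, 5, 7, 8, 10, 13, 14 (1-based): 8 of 16.
Identical positions: 8/16 = 50% → 50%.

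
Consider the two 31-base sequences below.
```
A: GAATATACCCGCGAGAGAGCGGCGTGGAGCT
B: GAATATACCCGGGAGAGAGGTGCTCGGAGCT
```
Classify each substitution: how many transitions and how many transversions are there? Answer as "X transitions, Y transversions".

Mismatches (1-based):
base 12: C→G (pyrimidine→purine, transversion)
base 20: C→G (pyrimidine→purine, transversion)
base 21: G→T (purine→pyrimidine, transversion)
base 24: G→T (purine→pyrimidine, transversion)
base 25: T→C (pyrimidine→pyrimidine, transition)

1 transition, 4 transversions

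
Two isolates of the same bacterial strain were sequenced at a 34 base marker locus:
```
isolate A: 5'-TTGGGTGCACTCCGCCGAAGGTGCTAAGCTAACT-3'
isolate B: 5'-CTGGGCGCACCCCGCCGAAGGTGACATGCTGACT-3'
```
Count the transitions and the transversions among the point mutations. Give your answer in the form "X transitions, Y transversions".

Mismatches (1-based):
base 1: T→C (pyrimidine→pyrimidine, transition)
base 6: T→C (pyrimidine→pyrimidine, transition)
base 11: T→C (pyrimidine→pyrimidine, transition)
base 24: C→A (pyrimidine→purine, transversion)
base 25: T→C (pyrimidine→pyrimidine, transition)
base 27: A→T (purine→pyrimidine, transversion)
base 31: A→G (purine→purine, transition)

5 transitions, 2 transversions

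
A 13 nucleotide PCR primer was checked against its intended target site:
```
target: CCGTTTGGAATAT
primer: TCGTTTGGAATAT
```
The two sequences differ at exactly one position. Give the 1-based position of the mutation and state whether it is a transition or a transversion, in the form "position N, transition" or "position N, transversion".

Position 1 changes C→T. C is a pyrimidine and T is a pyrimidine, so this is a transition.

position 1, transition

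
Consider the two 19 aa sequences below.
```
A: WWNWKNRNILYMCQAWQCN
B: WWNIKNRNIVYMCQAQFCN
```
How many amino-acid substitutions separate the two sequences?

Mismatches (1-based): residue 4: W→I; residue 10: L→V; residue 16: W→Q; residue 17: Q→F.

4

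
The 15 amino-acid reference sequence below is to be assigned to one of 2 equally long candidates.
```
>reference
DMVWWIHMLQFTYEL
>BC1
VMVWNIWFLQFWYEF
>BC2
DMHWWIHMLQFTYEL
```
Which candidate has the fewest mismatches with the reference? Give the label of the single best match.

BC1 differs at 6 residues; BC2 differs at 1 residue. The closest is BC2.

BC2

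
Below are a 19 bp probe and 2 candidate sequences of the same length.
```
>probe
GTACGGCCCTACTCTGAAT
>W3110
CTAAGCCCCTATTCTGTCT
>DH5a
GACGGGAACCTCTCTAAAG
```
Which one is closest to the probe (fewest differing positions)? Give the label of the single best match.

W3110

Hamming distances to probe — W3110: 6; DH5a: 9.
Smallest is W3110 with 6 mismatches.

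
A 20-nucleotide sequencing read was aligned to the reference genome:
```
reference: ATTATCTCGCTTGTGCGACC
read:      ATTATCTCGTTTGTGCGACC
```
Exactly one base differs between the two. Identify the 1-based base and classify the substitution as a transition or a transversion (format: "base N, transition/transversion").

base 10, transition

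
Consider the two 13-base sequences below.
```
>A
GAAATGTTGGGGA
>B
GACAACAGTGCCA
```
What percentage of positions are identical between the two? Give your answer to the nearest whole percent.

8 positions differ (3, 5, 6, 7, 8, 9, 11, 12), so 5 of 13 match: 5/13 = 38.46%.

38%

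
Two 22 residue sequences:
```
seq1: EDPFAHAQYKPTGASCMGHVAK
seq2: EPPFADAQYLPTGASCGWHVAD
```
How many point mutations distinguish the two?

6

Mismatches (1-based): residue 2: D→P; residue 6: H→D; residue 10: K→L; residue 17: M→G; residue 18: G→W; residue 22: K→D.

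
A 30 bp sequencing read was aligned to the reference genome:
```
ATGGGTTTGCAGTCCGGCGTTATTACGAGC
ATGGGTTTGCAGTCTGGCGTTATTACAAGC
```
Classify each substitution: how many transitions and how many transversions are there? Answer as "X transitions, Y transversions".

Transitions (purine↔purine or pyrimidine↔pyrimidine): 15 C→T, 27 G→A.
Transversions (purine↔pyrimidine): none.

2 transitions, 0 transversions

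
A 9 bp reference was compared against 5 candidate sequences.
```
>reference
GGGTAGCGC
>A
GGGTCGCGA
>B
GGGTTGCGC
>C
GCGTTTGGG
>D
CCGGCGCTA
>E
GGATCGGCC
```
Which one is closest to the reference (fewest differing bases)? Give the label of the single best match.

B

A differs at 2 bases; B differs at 1 base; C differs at 5 bases; D differs at 6 bases; E differs at 4 bases. The closest is B.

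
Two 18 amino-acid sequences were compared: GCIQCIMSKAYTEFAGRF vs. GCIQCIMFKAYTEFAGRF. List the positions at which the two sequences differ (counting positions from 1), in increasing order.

8

Scanning 1-based: 8: S/F.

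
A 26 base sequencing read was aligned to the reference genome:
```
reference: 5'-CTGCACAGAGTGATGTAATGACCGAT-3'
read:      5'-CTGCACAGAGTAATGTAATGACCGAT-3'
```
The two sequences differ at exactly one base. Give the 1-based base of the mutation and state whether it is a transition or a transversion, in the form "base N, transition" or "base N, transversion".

base 12, transition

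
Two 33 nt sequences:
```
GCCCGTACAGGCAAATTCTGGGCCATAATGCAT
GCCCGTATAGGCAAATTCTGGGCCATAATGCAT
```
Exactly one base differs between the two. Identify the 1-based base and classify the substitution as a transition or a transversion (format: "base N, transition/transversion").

The sequences differ only at base 8: C→T (pyrimidine→pyrimidine), a transition.

base 8, transition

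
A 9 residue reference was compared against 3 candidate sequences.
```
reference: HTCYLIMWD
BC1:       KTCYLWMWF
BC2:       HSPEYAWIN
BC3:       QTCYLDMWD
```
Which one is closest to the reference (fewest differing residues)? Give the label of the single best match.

BC3

Hamming distances to reference — BC1: 3; BC2: 8; BC3: 2.
Smallest is BC3 with 2 mismatches.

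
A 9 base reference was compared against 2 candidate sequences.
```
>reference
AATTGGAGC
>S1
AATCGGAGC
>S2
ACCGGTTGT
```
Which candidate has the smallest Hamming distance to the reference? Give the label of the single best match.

S1

Hamming distances to reference — S1: 1; S2: 6.
Smallest is S1 with 1 mismatch.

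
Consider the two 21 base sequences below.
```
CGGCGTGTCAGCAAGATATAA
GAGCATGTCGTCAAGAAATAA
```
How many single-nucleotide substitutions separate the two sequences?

6

Mismatches (1-based): position 1: C→G; position 2: G→A; position 5: G→A; position 10: A→G; position 11: G→T; position 17: T→A.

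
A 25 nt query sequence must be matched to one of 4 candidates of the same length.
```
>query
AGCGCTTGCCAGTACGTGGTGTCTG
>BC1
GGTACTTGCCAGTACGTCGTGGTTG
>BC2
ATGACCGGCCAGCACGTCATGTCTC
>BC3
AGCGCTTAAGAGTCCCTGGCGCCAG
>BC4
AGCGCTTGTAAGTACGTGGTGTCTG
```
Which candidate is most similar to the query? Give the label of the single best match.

BC1 differs at 6 sites; BC2 differs at 9 sites; BC3 differs at 8 sites; BC4 differs at 2 sites. The closest is BC4.

BC4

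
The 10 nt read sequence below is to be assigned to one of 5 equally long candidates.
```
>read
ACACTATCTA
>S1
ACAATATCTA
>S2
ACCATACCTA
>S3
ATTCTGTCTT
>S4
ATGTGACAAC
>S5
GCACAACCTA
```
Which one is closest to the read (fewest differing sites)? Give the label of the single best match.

S1

Hamming distances to read — S1: 1; S2: 3; S3: 4; S4: 8; S5: 3.
Smallest is S1 with 1 mismatch.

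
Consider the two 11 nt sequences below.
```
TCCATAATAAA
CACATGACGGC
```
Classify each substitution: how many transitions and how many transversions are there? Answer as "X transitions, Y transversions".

5 transitions, 2 transversions

Mismatches (1-based):
site 1: T→C (pyrimidine→pyrimidine, transition)
site 2: C→A (pyrimidine→purine, transversion)
site 6: A→G (purine→purine, transition)
site 8: T→C (pyrimidine→pyrimidine, transition)
site 9: A→G (purine→purine, transition)
site 10: A→G (purine→purine, transition)
site 11: A→C (purine→pyrimidine, transversion)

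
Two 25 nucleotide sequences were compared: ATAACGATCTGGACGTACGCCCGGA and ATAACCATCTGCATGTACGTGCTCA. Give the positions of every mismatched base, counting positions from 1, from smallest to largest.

Scanning 1-based: 6: G/C; 12: G/C; 14: C/T; 20: C/T; 21: C/G; 23: G/T; 24: G/C.

6, 12, 14, 20, 21, 23, 24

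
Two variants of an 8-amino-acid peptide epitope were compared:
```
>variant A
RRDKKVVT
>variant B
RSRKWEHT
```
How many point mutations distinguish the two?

Comparing position by position, 5 positions differ: 2 (R/S), 3 (D/R), 5 (K/W), 6 (V/E), 7 (V/H).

5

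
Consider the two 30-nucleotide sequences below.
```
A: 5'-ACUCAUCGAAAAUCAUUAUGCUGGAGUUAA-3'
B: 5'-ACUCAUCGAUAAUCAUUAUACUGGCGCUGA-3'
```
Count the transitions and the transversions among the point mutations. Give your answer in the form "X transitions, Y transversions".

3 transitions, 2 transversions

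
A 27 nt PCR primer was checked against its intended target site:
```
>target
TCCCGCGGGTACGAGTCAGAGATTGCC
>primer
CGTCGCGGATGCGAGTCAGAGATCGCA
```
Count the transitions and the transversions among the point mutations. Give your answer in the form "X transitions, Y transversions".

5 transitions, 2 transversions

Mismatches (1-based):
site 1: T→C (pyrimidine→pyrimidine, transition)
site 2: C→G (pyrimidine→purine, transversion)
site 3: C→T (pyrimidine→pyrimidine, transition)
site 9: G→A (purine→purine, transition)
site 11: A→G (purine→purine, transition)
site 24: T→C (pyrimidine→pyrimidine, transition)
site 27: C→A (pyrimidine→purine, transversion)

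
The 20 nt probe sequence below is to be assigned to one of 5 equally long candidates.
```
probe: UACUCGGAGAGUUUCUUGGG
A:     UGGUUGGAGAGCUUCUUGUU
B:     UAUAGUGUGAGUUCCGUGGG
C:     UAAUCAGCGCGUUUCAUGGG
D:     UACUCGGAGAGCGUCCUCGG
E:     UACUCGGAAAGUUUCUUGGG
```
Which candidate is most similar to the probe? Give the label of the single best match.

Hamming distances to probe — A: 6; B: 7; C: 5; D: 4; E: 1.
Smallest is E with 1 mismatch.

E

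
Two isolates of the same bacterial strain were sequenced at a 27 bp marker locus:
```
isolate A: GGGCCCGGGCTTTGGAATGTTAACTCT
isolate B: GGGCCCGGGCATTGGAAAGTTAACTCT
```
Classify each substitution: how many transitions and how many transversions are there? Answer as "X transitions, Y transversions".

Mismatches (1-based):
position 11: T→A (pyrimidine→purine, transversion)
position 18: T→A (pyrimidine→purine, transversion)

0 transitions, 2 transversions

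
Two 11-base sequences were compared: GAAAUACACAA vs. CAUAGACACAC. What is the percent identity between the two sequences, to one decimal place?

Mismatches at positions 1, 3, 5, 11 (1-based): 4 of 11.
Identical positions: 7/11 = 63.64% → 63.6%.

63.6%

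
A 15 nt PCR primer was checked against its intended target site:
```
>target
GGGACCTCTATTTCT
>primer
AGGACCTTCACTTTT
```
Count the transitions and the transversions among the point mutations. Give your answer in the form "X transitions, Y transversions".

5 transitions, 0 transversions

Mismatches (1-based):
site 1: G→A (purine→purine, transition)
site 8: C→T (pyrimidine→pyrimidine, transition)
site 9: T→C (pyrimidine→pyrimidine, transition)
site 11: T→C (pyrimidine→pyrimidine, transition)
site 14: C→T (pyrimidine→pyrimidine, transition)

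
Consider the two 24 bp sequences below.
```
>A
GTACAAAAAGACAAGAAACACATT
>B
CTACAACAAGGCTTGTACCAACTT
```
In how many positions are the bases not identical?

9

Comparing position by position, 9 positions differ: 1 (G/C), 7 (A/C), 11 (A/G), 13 (A/T), 14 (A/T), 16 (A/T), 18 (A/C), 21 (C/A), 22 (A/C).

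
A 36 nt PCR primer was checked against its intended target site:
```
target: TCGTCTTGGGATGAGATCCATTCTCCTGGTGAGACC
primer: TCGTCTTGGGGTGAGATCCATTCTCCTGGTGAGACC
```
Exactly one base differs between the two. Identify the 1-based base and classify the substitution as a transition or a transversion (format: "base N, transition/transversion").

Base 11 changes A→G. A is a purine and G is a purine, so this is a transition.

base 11, transition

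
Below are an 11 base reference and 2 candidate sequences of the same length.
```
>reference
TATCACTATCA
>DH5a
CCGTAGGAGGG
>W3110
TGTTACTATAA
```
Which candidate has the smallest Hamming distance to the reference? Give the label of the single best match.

W3110

DH5a differs at 9 positions; W3110 differs at 3 positions. The closest is W3110.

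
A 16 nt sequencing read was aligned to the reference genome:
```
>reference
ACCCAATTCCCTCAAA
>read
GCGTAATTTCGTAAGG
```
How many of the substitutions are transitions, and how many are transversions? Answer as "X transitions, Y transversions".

Mismatches (1-based):
base 1: A→G (purine→purine, transition)
base 3: C→G (pyrimidine→purine, transversion)
base 4: C→T (pyrimidine→pyrimidine, transition)
base 9: C→T (pyrimidine→pyrimidine, transition)
base 11: C→G (pyrimidine→purine, transversion)
base 13: C→A (pyrimidine→purine, transversion)
base 15: A→G (purine→purine, transition)
base 16: A→G (purine→purine, transition)

5 transitions, 3 transversions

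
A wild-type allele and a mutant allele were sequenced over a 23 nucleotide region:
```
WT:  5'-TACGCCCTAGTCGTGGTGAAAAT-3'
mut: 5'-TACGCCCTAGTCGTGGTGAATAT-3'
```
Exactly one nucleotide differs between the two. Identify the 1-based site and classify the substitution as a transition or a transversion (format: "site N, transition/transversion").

site 21, transversion

The sequences differ only at site 21: A→T (purine→pyrimidine), a transversion.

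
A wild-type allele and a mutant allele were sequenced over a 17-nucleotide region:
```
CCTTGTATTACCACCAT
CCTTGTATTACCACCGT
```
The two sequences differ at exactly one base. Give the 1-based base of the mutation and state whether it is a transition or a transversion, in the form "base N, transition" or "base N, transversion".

base 16, transition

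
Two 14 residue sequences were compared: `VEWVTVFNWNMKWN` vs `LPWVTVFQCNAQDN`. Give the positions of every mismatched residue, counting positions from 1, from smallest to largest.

1, 2, 8, 9, 11, 12, 13

Differences at position 1 (V→L), position 2 (E→P), position 8 (N→Q), position 9 (W→C), position 11 (M→A), position 12 (K→Q), position 13 (W→D).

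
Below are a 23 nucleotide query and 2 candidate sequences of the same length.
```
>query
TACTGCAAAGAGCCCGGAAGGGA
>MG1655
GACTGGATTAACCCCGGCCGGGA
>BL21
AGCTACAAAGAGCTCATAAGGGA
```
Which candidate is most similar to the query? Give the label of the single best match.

Hamming distances to query — MG1655: 8; BL21: 6.
Smallest is BL21 with 6 mismatches.

BL21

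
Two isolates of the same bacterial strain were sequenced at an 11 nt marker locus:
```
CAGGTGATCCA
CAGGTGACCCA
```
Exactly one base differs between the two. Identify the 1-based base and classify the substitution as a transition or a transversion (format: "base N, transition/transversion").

base 8, transition

The sequences differ only at base 8: T→C (pyrimidine→pyrimidine), a transition.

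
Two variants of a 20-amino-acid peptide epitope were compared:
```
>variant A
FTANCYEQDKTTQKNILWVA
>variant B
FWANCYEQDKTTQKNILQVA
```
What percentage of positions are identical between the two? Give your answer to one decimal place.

Mismatches at positions 2, 18 (1-based): 2 of 20.
Identical positions: 18/20 = 90% → 90.0%.

90.0%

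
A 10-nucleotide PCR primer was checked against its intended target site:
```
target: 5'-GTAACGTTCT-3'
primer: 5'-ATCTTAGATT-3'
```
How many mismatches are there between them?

Comparing position by position, 8 sites differ: 1 (G/A), 3 (A/C), 4 (A/T), 5 (C/T), 6 (G/A), 7 (T/G), 8 (T/A), 9 (C/T).

8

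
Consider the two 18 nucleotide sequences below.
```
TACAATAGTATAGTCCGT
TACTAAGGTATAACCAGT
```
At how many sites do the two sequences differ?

The sequences differ at sites 4, 6, 7, 13, 14, 16 (1-based) — 6 in total.

6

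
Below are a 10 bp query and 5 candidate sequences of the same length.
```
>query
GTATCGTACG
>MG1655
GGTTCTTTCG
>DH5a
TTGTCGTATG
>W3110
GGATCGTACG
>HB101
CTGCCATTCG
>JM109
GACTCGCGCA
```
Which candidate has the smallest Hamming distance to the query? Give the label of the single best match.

Hamming distances to query — MG1655: 4; DH5a: 3; W3110: 1; HB101: 5; JM109: 5.
Smallest is W3110 with 1 mismatch.

W3110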